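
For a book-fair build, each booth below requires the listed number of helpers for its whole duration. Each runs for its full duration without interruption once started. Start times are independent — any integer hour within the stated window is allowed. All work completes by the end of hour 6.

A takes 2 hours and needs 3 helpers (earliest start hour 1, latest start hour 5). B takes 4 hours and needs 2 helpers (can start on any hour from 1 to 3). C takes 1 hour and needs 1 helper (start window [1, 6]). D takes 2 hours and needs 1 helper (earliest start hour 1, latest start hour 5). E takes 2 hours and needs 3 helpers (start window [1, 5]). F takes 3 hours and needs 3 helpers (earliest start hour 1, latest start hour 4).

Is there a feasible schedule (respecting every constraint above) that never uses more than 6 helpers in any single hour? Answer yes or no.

Schedule A@1, B@1, C@1, D@2, E@5, F@3: h1:6  h2:6  h3:6  h4:5  h5:6  h6:3 — peak 6 ≤ 6.

yes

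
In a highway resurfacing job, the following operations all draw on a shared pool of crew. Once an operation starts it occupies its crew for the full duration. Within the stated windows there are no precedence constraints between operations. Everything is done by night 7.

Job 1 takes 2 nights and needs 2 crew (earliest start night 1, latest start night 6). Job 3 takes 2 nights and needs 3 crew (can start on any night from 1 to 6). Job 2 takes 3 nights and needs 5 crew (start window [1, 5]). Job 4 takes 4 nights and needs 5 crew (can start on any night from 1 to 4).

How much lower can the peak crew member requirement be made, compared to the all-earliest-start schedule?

7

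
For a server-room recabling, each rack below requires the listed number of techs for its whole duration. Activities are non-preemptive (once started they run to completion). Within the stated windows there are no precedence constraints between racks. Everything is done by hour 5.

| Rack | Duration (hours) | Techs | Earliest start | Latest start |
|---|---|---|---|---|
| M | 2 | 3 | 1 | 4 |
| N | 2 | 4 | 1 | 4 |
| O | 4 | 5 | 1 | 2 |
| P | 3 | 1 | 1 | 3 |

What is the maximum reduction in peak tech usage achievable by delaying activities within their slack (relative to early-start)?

Early-start peak: h1:13  h2:13  h3:6  h4:5  h5:0 ⇒ 13.
Leveled (M@1, N@4, O@1, P@1): h1:9  h2:9  h3:6  h4:9  h5:4 ⇒ 9.
Reduction 13 − 9 = 4.

4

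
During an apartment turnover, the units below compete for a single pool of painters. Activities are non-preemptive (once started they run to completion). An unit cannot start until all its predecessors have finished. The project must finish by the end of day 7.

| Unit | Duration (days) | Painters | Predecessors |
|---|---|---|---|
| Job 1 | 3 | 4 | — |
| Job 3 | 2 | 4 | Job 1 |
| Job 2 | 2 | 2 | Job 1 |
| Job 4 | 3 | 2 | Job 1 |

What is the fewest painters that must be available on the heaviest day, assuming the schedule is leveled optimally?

6

Early-start (Job 1@1, Job 3@4, Job 2@4, Job 4@4) gives peak 8: d1:4  d2:4  d3:4  d4:8  d5:8  d6:2  d7:0.
Shift Job 2→6.
Schedule Job 1@1, Job 3@4, Job 2@6, Job 4@4: d1:4  d2:4  d3:4  d4:6  d5:6  d6:4  d7:2 — peak 6.
No arrangement of the 22 feasible schedules does better.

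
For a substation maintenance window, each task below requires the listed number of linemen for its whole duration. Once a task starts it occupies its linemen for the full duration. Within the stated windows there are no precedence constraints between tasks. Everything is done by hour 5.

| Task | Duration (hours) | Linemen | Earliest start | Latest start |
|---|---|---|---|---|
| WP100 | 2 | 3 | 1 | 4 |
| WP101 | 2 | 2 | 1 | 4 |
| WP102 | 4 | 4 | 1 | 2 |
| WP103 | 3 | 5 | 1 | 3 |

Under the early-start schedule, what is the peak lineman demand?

Early-start schedule: WP100@1, WP101@1, WP102@1, WP103@1.
Load per hour: hour 1: 14, hour 2: 14, hour 3: 9, hour 4: 4, hour 5: 0.
Peak is 14.

14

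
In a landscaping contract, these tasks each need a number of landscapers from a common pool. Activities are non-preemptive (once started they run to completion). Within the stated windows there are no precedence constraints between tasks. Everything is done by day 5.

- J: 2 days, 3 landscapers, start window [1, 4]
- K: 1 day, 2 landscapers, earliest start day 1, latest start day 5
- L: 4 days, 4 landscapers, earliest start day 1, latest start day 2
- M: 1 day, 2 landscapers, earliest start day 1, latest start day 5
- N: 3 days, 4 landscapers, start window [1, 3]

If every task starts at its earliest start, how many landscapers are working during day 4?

At early start, day 4 has: L.
Demand: 4 = 4.

4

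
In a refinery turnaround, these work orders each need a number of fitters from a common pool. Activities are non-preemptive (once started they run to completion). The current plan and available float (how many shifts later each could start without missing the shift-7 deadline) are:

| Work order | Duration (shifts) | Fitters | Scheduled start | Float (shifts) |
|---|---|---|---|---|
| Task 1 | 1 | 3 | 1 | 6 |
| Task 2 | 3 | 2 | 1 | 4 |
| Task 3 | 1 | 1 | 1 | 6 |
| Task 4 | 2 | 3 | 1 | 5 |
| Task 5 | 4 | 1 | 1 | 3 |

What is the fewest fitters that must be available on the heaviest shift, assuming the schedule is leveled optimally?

Early-start (Task 1@1, Task 2@1, Task 3@1, Task 4@1, Task 5@1) gives peak 10: s1:10  s2:6  s3:3  s4:1  s5:0  s6:0  s7:0.
Shift Task 2→2, Task 3→5, Task 4→6, Task 5→2.
Schedule Task 1@1, Task 2@2, Task 3@5, Task 4@6, Task 5@2: s1:3  s2:3  s3:3  s4:3  s5:2  s6:3  s7:3 — peak 3.
Total fitter-shifts = 20 over 7 shifts ⇒ peak ≥ ⌈20/7⌉ = 3, so 3 is optimal.

3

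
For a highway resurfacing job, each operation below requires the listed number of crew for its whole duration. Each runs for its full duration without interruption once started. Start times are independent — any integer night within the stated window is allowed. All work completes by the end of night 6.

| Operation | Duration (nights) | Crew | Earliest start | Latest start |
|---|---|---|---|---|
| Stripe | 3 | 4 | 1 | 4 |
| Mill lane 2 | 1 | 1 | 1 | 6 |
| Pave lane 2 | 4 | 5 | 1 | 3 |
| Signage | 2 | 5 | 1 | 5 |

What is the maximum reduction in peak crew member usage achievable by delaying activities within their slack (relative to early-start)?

Early-start peak: n1:15  n2:14  n3:9  n4:5  n5:0  n6:0 ⇒ 15.
Leveled (Stripe@1, Mill lane 2@4, Pave lane 2@1, Signage@5): n1:9  n2:9  n3:9  n4:6  n5:5  n6:5 ⇒ 9.
Reduction 15 − 9 = 6.

6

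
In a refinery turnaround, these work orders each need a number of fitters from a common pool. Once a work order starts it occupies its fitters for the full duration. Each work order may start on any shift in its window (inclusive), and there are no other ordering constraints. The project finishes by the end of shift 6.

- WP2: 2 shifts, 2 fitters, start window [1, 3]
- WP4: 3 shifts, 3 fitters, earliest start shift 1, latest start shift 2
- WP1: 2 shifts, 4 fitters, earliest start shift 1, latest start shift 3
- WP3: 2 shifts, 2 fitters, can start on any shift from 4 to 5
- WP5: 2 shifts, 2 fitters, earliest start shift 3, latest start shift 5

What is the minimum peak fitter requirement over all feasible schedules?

Early-start (WP2@1, WP4@1, WP1@1, WP3@4, WP5@3) gives peak 9: s1:9  s2:9  s3:5  s4:4  s5:2  s6:0.
Shift WP1→3, WP5→5.
Schedule WP2@1, WP4@1, WP1@3, WP3@4, WP5@5: s1:5  s2:5  s3:7  s4:6  s5:4  s6:2 — peak 7.

7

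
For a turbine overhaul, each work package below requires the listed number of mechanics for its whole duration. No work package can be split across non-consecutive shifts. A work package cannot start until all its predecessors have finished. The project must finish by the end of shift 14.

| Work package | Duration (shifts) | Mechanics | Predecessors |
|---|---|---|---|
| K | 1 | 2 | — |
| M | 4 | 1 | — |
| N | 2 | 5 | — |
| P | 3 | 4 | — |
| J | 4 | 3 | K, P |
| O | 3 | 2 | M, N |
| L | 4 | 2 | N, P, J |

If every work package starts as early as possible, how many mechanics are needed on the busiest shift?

Early-start schedule: K@1, M@1, N@1, P@1, J@4, O@5, L@8.
Load per shift: shift 1: 12, shift 2: 10, shift 3: 5, shift 4: 4, shift 5: 5, shift 6: 5, shift 7: 5, shift 8: 2, shift 9: 2, shift 10: 2, shift 11: 2, shift 12: 0, shift 13: 0, shift 14: 0.
Peak is 12.

12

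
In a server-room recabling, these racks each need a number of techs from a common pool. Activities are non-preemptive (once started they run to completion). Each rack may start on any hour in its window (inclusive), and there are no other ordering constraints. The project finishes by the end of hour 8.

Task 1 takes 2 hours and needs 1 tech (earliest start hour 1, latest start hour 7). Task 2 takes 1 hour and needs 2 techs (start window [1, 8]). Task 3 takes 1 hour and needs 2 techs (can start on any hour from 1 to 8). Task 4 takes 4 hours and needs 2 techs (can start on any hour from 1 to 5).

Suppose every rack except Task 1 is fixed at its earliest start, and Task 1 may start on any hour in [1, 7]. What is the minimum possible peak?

6

Task 1@1: h1:7  h2:3  h3:2  h4:2  h5:0  h6:0  h7:0  h8:0 → peak 7
Task 1@2: h1:6  h2:3  h3:3  h4:2  h5:0  h6:0  h7:0  h8:0 → peak 6
Task 1@3: h1:6  h2:2  h3:3  h4:3  h5:0  h6:0  h7:0  h8:0 → peak 6
Task 1@4: h1:6  h2:2  h3:2  h4:3  h5:1  h6:0  h7:0  h8:0 → peak 6
Task 1@5: h1:6  h2:2  h3:2  h4:2  h5:1  h6:1  h7:0  h8:0 → peak 6
Task 1@6: h1:6  h2:2  h3:2  h4:2  h5:0  h6:1  h7:1  h8:0 → peak 6
Task 1@7: h1:6  h2:2  h3:2  h4:2  h5:0  h6:0  h7:1  h8:1 → peak 6
Best is Task 1@2, peak 6.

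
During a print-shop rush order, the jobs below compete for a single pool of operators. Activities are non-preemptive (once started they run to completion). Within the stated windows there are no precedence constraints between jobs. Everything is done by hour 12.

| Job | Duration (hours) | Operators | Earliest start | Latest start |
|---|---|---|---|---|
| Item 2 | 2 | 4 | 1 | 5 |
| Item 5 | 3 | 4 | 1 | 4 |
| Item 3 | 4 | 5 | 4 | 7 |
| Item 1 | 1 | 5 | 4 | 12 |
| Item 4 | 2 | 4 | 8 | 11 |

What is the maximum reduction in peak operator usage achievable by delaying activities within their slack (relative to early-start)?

Early-start peak: h1:8  h2:8  h3:4  h4:10  h5:5  h6:5  h7:5  h8:4  h9:4  h10:0  h11:0  h12:0 ⇒ 10.
Leveled (Item 2@1, Item 5@3, Item 3@6, Item 1@10, Item 4@11): h1:4  h2:4  h3:4  h4:4  h5:4  h6:5  h7:5  h8:5  h9:5  h10:5  h11:4  h12:4 ⇒ 5.
Reduction 10 − 5 = 5.

5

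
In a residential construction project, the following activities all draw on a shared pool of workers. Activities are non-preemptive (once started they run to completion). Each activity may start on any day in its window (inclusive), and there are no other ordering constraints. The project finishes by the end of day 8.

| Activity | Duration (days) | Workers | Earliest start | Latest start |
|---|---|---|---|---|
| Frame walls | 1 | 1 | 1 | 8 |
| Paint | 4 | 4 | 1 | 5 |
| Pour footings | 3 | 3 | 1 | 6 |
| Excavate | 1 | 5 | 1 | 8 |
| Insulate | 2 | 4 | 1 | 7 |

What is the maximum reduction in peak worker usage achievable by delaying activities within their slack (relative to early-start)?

Early-start peak: d1:17  d2:11  d3:7  d4:4  d5:0  d6:0  d7:0  d8:0 ⇒ 17.
Leveled (Frame walls@1, Paint@1, Pour footings@2, Excavate@5, Insulate@6): d1:5  d2:7  d3:7  d4:7  d5:5  d6:4  d7:4  d8:0 ⇒ 7.
Reduction 17 − 7 = 10.

10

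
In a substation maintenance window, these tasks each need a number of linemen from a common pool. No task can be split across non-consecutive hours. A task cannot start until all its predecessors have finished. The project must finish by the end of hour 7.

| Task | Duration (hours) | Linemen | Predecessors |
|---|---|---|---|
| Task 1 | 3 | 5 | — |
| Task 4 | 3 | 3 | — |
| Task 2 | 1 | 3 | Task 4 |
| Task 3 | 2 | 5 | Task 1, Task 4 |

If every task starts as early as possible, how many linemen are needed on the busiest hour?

8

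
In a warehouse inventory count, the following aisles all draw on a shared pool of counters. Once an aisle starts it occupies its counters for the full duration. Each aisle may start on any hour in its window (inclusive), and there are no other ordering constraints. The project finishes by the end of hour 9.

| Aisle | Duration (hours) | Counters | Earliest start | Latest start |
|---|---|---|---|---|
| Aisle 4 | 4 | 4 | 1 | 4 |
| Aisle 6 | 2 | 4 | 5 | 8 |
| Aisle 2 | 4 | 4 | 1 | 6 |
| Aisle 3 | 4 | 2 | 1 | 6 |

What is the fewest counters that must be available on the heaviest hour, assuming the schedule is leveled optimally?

Early-start (Aisle 4@1, Aisle 6@5, Aisle 2@1, Aisle 3@1) gives peak 10: h1:10  h2:10  h3:10  h4:10  h5:4  h6:4  h7:0  h8:0  h9:0.
Shift Aisle 3→5.
Schedule Aisle 4@1, Aisle 6@5, Aisle 2@1, Aisle 3@5: h1:8  h2:8  h3:8  h4:8  h5:6  h6:6  h7:2  h8:2  h9:0 — peak 8.

8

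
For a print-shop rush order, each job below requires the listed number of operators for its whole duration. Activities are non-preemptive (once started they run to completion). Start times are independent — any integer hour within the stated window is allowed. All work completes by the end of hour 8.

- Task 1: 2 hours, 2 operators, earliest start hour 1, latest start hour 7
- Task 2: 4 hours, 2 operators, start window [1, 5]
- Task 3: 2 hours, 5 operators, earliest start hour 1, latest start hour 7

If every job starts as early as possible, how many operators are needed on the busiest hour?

Early-start schedule: Task 1@1, Task 2@1, Task 3@1.
Load per hour: hour 1: 9, hour 2: 9, hour 3: 2, hour 4: 2, hour 5: 0, hour 6: 0, hour 7: 0, hour 8: 0.
Peak is 9.

9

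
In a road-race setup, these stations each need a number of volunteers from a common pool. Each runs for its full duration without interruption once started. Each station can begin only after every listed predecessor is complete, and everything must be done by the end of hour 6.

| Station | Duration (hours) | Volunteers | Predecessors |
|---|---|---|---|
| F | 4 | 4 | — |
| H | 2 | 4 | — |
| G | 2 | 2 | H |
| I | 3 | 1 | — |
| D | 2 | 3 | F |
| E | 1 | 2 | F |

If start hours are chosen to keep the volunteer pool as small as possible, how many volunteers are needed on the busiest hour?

8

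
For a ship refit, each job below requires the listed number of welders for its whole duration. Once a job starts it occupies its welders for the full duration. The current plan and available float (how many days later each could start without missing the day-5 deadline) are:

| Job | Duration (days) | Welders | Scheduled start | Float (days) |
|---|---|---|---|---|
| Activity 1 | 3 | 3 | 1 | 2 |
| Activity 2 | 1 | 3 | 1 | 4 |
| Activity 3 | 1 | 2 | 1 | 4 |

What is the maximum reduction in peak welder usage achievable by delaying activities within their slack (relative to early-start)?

Early-start peak: d1:8  d2:3  d3:3  d4:0  d5:0 ⇒ 8.
Leveled (Activity 1@1, Activity 2@4, Activity 3@5): d1:3  d2:3  d3:3  d4:3  d5:2 ⇒ 3.
Reduction 8 − 3 = 5.

5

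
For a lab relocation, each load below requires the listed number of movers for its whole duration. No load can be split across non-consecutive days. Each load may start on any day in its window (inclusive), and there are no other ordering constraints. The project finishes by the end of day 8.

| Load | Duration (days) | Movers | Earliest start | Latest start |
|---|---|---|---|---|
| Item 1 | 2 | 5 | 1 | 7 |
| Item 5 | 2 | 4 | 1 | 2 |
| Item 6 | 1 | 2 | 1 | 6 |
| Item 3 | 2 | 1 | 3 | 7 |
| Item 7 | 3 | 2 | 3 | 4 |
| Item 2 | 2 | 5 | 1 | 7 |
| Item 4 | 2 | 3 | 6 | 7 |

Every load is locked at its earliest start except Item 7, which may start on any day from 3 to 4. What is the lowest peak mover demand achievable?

Item 7@3: d1:16  d2:14  d3:3  d4:3  d5:2  d6:3  d7:3  d8:0 → peak 16
Item 7@4: d1:16  d2:14  d3:1  d4:3  d5:2  d6:5  d7:3  d8:0 → peak 16
Best is Item 7@3, peak 16.

16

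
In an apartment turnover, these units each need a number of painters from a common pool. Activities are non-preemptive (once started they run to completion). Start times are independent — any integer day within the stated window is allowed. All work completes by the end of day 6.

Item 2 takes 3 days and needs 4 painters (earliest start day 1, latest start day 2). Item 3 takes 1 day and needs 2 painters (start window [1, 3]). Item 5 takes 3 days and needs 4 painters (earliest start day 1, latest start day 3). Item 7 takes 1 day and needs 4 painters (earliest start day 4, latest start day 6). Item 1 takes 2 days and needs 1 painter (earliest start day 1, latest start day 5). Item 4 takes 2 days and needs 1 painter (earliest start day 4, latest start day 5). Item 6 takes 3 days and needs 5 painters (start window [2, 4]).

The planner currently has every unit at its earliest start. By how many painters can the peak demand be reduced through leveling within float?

4

Early-start peak: d1:11  d2:14  d3:13  d4:10  d5:1  d6:0 ⇒ 14.
Leveled (Item 2@1, Item 3@1, Item 5@1, Item 7@4, Item 1@2, Item 4@4, Item 6@4): d1:10  d2:9  d3:9  d4:10  d5:6  d6:5 ⇒ 10.
Reduction 14 − 10 = 4.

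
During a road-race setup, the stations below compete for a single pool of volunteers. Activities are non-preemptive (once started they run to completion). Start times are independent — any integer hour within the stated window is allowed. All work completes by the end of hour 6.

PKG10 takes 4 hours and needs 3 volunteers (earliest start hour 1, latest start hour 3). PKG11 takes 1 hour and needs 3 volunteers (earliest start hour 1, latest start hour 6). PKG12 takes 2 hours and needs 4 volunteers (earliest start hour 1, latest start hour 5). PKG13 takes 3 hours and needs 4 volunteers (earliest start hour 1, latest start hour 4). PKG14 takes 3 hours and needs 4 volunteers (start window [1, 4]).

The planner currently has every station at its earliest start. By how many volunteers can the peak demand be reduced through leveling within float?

8

Early-start peak: h1:18  h2:15  h3:11  h4:3  h5:0  h6:0 ⇒ 18.
Leveled (PKG10@1, PKG11@1, PKG12@5, PKG13@1, PKG14@4): h1:10  h2:7  h3:7  h4:7  h5:8  h6:8 ⇒ 10.
Reduction 18 − 10 = 8.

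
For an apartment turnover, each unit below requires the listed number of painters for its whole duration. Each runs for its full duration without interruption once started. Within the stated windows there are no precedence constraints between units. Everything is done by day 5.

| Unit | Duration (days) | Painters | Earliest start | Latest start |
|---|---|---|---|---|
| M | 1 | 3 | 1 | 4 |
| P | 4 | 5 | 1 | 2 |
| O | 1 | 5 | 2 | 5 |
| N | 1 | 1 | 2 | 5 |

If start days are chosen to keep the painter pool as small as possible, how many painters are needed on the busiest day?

8

Early-start (M@1, P@1, O@2, N@2) gives peak 11: d1:8  d2:11  d3:5  d4:5  d5:0.
Shift O→5.
Schedule M@1, P@1, O@5, N@2: d1:8  d2:6  d3:5  d4:5  d5:5 — peak 8.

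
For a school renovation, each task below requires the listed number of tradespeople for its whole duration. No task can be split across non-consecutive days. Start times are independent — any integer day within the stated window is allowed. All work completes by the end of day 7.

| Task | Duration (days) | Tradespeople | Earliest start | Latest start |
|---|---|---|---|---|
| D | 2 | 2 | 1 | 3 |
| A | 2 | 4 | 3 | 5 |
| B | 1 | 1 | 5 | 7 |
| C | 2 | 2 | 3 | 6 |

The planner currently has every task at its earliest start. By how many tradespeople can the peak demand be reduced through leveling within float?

2

Early-start peak: d1:2  d2:2  d3:6  d4:6  d5:1  d6:0  d7:0 ⇒ 6.
Leveled (D@1, A@3, B@5, C@5): d1:2  d2:2  d3:4  d4:4  d5:3  d6:2  d7:0 ⇒ 4.
Reduction 6 − 4 = 2.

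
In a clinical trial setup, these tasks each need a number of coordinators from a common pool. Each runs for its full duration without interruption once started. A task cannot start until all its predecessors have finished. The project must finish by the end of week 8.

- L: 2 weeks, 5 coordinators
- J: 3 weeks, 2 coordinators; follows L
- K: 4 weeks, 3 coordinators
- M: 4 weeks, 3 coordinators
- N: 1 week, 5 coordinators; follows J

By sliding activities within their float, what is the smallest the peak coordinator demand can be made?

8

Early-start (L@1, J@3, K@1, M@1, N@6) gives peak 11: w1:11  w2:11  w3:8  w4:8  w5:2  w6:5  w7:0  w8:0.
Shift M→3.
Schedule L@1, J@3, K@1, M@3, N@6: w1:8  w2:8  w3:8  w4:8  w5:5  w6:8  w7:0  w8:0 — peak 8.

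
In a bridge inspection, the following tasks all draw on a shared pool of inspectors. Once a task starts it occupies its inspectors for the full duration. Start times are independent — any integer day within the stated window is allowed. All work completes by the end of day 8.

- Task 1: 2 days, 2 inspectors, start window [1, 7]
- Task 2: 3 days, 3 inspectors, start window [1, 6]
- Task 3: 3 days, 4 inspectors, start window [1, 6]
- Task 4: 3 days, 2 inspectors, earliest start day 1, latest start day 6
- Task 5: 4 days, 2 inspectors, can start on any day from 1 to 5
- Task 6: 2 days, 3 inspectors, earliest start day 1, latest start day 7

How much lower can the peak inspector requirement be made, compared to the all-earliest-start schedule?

Early-start peak: d1:16  d2:16  d3:11  d4:2  d5:0  d6:0  d7:0  d8:0 ⇒ 16.
Leveled (Task 1@4, Task 2@1, Task 3@6, Task 4@3, Task 5@4, Task 6@1): d1:6  d2:6  d3:5  d4:6  d5:6  d6:6  d7:6  d8:4 ⇒ 6.
Reduction 16 − 6 = 10.

10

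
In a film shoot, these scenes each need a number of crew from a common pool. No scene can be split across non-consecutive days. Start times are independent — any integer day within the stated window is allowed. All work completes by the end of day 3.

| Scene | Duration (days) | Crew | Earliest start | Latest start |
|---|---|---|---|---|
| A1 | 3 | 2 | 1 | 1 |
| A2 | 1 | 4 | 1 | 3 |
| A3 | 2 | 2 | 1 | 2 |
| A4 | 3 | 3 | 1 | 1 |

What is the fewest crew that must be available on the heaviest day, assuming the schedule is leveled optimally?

9

Early-start (A1@1, A2@1, A3@1, A4@1) gives peak 11: d1:11  d2:7  d3:5.
Shift A3→2.
Schedule A1@1, A2@1, A3@2, A4@1: d1:9  d2:7  d3:7 — peak 9.
No arrangement of the 6 feasible schedules does better.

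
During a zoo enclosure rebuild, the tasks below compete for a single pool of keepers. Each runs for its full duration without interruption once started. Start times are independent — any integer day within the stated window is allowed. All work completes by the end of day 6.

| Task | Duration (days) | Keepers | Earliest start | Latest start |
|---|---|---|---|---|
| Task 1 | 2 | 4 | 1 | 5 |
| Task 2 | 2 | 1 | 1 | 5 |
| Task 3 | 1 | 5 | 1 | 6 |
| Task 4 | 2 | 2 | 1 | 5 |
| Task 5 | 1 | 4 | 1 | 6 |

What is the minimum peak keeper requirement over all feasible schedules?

5

Early-start (Task 1@1, Task 2@1, Task 3@1, Task 4@1, Task 5@1) gives peak 16: d1:16  d2:7  d3:0  d4:0  d5:0  d6:0.
Shift Task 3→3, Task 4→4, Task 5→6.
Schedule Task 1@1, Task 2@1, Task 3@3, Task 4@4, Task 5@6: d1:5  d2:5  d3:5  d4:2  d5:2  d6:4 — peak 5.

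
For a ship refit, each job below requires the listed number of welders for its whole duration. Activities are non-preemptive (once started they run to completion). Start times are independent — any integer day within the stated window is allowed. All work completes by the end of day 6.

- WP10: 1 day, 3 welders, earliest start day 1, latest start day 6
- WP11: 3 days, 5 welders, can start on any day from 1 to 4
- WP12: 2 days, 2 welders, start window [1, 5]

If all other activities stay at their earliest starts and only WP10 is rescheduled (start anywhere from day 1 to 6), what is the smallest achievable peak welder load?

7

WP10@1: d1:10  d2:7  d3:5  d4:0  d5:0  d6:0 → peak 10
WP10@2: d1:7  d2:10  d3:5  d4:0  d5:0  d6:0 → peak 10
WP10@3: d1:7  d2:7  d3:8  d4:0  d5:0  d6:0 → peak 8
WP10@4: d1:7  d2:7  d3:5  d4:3  d5:0  d6:0 → peak 7
WP10@5: d1:7  d2:7  d3:5  d4:0  d5:3  d6:0 → peak 7
WP10@6: d1:7  d2:7  d3:5  d4:0  d5:0  d6:3 → peak 7
Best is WP10@4, peak 7.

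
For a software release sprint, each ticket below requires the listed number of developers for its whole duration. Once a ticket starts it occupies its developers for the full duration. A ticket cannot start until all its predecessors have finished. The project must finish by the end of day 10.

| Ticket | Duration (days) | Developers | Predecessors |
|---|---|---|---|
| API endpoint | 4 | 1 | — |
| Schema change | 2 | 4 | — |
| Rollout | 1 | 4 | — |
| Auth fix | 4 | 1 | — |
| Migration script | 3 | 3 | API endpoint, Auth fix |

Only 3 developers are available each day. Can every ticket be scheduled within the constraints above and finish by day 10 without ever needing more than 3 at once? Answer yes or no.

no

The minimum achievable peak is 4; 3 < 4, so no feasible schedule stays within the cap.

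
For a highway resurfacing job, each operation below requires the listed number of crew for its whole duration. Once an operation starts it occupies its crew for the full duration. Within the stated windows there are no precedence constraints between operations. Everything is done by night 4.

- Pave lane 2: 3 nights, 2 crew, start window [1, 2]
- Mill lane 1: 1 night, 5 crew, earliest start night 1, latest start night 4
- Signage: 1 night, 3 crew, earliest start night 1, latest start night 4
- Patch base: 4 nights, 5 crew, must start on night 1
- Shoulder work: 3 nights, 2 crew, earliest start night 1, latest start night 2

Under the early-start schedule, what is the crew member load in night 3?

At early start, night 3 has: Pave lane 2, Patch base, Shoulder work.
Demand: 2 + 5 + 2 = 9.

9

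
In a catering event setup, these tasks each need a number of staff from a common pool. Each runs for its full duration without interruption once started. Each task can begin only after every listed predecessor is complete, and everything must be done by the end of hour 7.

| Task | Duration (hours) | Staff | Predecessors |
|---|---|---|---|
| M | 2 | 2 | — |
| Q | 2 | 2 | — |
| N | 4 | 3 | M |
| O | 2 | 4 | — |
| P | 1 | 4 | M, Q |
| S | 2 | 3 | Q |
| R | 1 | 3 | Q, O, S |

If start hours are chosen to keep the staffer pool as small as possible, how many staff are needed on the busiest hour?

7

Early-start (M@1, Q@1, N@3, O@1, P@3, S@3, R@5) gives peak 10: h1:8  h2:8  h3:10  h4:6  h5:6  h6:3  h7:0.
Shift O→3, P→7, S→5, R→7.
Schedule M@1, Q@1, N@3, O@3, P@7, S@5, R@7: h1:4  h2:4  h3:7  h4:7  h5:6  h6:6  h7:7 — peak 7.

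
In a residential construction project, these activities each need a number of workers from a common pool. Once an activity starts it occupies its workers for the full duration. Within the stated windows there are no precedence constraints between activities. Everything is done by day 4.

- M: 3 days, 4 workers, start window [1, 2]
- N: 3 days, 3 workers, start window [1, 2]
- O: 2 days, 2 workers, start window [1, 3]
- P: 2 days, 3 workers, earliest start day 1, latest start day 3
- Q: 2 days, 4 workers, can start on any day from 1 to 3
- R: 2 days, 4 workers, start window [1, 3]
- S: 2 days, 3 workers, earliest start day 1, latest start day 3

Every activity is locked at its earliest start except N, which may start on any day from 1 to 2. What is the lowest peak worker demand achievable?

23

N@1: d1:23  d2:23  d3:7  d4:0 → peak 23
N@2: d1:20  d2:23  d3:7  d4:3 → peak 23
Best is N@1, peak 23.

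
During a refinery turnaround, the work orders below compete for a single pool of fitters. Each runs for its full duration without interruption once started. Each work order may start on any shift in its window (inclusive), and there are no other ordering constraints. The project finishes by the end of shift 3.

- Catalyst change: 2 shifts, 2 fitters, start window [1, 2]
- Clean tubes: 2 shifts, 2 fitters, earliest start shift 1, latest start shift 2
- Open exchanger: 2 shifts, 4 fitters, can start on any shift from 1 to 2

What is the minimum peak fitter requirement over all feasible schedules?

8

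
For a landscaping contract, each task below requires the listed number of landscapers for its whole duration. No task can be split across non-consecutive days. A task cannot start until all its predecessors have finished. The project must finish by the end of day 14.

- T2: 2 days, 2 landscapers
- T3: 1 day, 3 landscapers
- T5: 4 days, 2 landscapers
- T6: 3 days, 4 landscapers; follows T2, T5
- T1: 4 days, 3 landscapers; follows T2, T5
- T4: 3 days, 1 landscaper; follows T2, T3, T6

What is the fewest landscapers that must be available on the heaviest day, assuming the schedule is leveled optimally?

4

Early-start (T2@1, T3@1, T5@1, T6@5, T1@5, T4@8) gives peak 7: d1:7  d2:4  d3:2  d4:2  d5:7  d6:7  d7:7  d8:4  d9:1  d10:1  d11:0  d12:0  d13:0  d14:0.
Shift T3→3, T5→4, T6→8, T1→11, T4→11.
Schedule T2@1, T3@3, T5@4, T6@8, T1@11, T4@11: d1:2  d2:2  d3:3  d4:2  d5:2  d6:2  d7:2  d8:4  d9:4  d10:4  d11:4  d12:4  d13:4  d14:3 — peak 4.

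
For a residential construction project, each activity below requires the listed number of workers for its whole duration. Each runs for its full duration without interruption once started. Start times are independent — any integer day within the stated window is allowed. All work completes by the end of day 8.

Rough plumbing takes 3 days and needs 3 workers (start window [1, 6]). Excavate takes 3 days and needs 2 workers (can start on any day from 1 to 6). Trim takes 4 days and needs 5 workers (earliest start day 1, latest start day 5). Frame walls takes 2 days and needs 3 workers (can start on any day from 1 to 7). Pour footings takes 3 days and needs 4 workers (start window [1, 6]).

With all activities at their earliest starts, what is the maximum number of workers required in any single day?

Early-start schedule: Rough plumbing@1, Excavate@1, Trim@1, Frame walls@1, Pour footings@1.
Load per day: day 1: 17, day 2: 17, day 3: 14, day 4: 5, day 5: 0, day 6: 0, day 7: 0, day 8: 0.
Peak is 17.

17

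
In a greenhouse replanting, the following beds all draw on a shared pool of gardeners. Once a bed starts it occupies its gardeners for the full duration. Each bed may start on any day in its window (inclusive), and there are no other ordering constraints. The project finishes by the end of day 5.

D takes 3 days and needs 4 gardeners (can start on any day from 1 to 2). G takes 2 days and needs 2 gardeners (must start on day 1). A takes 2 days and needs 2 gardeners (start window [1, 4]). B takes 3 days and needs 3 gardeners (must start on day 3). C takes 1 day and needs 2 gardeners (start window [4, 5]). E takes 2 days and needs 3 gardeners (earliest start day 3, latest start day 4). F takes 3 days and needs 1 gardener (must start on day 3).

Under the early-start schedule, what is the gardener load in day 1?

8

At early start, day 1 has: D, G, A.
Demand: 4 + 2 + 2 = 8.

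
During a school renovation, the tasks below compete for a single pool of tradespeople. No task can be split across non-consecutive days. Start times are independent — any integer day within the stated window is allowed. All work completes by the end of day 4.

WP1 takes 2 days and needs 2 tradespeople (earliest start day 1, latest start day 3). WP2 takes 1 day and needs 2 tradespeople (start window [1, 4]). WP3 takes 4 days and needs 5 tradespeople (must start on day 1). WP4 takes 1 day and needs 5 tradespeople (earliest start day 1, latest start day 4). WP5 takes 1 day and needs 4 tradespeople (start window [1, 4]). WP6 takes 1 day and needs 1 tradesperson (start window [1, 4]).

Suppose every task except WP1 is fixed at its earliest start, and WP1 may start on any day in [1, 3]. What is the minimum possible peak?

17

WP1@1: d1:19  d2:7  d3:5  d4:5 → peak 19
WP1@2: d1:17  d2:7  d3:7  d4:5 → peak 17
WP1@3: d1:17  d2:5  d3:7  d4:7 → peak 17
Best is WP1@2, peak 17.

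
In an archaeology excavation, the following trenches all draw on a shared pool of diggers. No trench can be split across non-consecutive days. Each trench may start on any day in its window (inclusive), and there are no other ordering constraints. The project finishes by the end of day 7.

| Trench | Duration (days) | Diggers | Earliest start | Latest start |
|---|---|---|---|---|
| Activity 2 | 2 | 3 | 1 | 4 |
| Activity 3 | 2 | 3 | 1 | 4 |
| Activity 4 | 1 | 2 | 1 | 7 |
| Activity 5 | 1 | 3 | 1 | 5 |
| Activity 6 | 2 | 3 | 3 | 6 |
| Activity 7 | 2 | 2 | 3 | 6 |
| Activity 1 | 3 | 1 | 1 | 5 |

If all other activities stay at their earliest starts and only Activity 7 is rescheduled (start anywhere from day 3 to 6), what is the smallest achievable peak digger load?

Activity 7@3: d1:12  d2:7  d3:6  d4:5  d5:0  d6:0  d7:0 → peak 12
Activity 7@4: d1:12  d2:7  d3:4  d4:5  d5:2  d6:0  d7:0 → peak 12
Activity 7@5: d1:12  d2:7  d3:4  d4:3  d5:2  d6:2  d7:0 → peak 12
Activity 7@6: d1:12  d2:7  d3:4  d4:3  d5:0  d6:2  d7:2 → peak 12
Best is Activity 7@3, peak 12.

12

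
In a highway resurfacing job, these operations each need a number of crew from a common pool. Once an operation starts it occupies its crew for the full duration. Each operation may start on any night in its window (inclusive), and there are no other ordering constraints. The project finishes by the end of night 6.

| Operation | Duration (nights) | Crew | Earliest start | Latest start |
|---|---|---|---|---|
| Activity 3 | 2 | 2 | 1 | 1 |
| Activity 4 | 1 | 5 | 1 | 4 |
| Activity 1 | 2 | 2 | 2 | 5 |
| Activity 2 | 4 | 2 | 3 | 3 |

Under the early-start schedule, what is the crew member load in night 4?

2

At early start, night 4 has: Activity 2.
Demand: 2 = 2.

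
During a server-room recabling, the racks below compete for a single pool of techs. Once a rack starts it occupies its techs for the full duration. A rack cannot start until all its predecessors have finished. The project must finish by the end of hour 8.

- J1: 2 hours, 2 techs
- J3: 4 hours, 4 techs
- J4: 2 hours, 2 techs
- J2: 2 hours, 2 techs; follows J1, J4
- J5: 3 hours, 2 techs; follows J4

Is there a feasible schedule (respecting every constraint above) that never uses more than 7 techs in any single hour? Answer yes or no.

Schedule J1@1, J3@1, J4@3, J2@5, J5@5: h1:6  h2:6  h3:6  h4:6  h5:4  h6:4  h7:2  h8:0 — peak 6 ≤ 7.

yes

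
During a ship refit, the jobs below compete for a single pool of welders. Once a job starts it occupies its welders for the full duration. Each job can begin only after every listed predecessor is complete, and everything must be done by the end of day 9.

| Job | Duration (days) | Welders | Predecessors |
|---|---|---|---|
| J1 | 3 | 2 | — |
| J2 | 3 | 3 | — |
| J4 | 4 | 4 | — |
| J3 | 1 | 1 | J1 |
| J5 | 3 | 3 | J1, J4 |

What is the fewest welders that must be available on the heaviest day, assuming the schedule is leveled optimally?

6

Early-start (J1@1, J2@1, J4@1, J3@4, J5@5) gives peak 9: d1:9  d2:9  d3:9  d4:5  d5:3  d6:3  d7:3  d8:0  d9:0.
Shift J2→5.
Schedule J1@1, J2@5, J4@1, J3@4, J5@5: d1:6  d2:6  d3:6  d4:5  d5:6  d6:6  d7:6  d8:0  d9:0 — peak 6.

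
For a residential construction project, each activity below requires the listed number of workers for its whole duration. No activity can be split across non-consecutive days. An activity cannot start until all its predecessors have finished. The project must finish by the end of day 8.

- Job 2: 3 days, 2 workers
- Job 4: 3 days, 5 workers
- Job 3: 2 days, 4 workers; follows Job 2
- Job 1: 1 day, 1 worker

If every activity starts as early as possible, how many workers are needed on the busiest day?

8

Early-start schedule: Job 2@1, Job 4@1, Job 3@4, Job 1@1.
Load per day: day 1: 8, day 2: 7, day 3: 7, day 4: 4, day 5: 4, day 6: 0, day 7: 0, day 8: 0.
Peak is 8.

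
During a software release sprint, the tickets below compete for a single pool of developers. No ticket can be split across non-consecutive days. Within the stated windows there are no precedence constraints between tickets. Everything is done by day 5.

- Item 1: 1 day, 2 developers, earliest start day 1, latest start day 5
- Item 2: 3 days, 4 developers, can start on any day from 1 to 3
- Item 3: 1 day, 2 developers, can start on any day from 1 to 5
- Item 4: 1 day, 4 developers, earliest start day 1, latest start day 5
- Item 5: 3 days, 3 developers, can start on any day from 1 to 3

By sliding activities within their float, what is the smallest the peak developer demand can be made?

Early-start (Item 1@1, Item 2@1, Item 3@1, Item 4@1, Item 5@1) gives peak 15: d1:15  d2:7  d3:7  d4:0  d5:0.
Shift Item 3→2, Item 4→4, Item 5→3.
Schedule Item 1@1, Item 2@1, Item 3@2, Item 4@4, Item 5@3: d1:6  d2:6  d3:7  d4:7  d5:3 — peak 7.

7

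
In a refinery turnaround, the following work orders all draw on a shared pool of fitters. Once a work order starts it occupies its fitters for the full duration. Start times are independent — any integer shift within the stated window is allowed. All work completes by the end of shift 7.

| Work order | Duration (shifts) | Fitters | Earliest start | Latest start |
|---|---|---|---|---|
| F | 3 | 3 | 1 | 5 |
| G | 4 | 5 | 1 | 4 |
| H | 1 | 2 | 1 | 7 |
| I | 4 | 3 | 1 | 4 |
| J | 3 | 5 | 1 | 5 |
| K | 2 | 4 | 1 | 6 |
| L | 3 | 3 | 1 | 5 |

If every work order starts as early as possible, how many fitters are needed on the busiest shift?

25

Early-start schedule: F@1, G@1, H@1, I@1, J@1, K@1, L@1.
Load per shift: shift 1: 25, shift 2: 23, shift 3: 19, shift 4: 8, shift 5: 0, shift 6: 0, shift 7: 0.
Peak is 25.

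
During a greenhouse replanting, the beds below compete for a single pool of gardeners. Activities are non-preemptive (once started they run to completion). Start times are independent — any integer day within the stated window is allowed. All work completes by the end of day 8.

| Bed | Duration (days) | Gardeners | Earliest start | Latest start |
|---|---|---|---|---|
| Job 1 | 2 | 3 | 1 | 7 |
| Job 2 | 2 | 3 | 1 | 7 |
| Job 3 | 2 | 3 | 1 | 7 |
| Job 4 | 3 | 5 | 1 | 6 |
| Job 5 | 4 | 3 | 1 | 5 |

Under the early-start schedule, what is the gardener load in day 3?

At early start, day 3 has: Job 4, Job 5.
Demand: 5 + 3 = 8.

8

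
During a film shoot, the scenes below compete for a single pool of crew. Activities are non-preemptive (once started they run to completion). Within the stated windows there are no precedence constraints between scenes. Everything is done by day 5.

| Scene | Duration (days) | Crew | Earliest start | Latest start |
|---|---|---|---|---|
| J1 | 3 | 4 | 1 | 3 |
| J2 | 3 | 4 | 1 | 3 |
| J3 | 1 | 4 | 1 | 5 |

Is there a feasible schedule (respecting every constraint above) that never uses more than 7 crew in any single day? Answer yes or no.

no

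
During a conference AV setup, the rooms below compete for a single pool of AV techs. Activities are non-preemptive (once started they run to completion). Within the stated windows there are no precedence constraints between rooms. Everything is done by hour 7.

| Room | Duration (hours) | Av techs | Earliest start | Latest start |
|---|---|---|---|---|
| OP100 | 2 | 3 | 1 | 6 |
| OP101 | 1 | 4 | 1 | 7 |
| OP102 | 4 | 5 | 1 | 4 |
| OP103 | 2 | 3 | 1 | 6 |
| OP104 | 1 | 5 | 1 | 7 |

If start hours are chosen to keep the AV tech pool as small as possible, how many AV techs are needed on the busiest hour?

Early-start (OP100@1, OP101@1, OP102@1, OP103@1, OP104@1) gives peak 20: h1:20  h2:11  h3:5  h4:5  h5:0  h6:0  h7:0.
Shift OP102→2, OP103→3, OP104→6.
Schedule OP100@1, OP101@1, OP102@2, OP103@3, OP104@6: h1:7  h2:8  h3:8  h4:8  h5:5  h6:5  h7:0 — peak 8.

8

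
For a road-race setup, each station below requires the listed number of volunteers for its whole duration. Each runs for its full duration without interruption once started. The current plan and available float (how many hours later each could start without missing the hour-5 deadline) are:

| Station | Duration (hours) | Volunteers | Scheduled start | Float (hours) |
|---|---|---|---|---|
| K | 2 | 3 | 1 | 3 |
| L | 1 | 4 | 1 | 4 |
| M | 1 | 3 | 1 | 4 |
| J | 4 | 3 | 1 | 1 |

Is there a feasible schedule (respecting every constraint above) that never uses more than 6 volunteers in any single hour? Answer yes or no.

yes

Schedule K@1, L@5, M@3, J@1: h1:6  h2:6  h3:6  h4:3  h5:4 — peak 6 ≤ 6.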